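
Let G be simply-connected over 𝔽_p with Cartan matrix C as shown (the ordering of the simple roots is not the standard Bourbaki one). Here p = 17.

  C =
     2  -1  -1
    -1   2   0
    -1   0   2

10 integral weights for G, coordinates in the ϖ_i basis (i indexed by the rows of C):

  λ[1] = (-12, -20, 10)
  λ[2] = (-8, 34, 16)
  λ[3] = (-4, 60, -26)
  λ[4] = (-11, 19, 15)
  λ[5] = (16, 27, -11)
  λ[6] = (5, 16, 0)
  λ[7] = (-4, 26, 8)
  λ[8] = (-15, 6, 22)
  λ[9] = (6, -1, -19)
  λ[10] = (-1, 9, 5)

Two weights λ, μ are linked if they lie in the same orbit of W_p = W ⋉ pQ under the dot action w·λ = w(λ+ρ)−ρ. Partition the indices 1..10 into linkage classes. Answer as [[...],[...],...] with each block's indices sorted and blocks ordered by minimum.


C ↔ A_3 under row/col permutation; |W(A_3)| = 24.

W_17-reps of the 10 weights in Ā_17 (same 3-coord order as C):

  [1] (2, 0, 4)
  [2] (0, 10, 6)
  [3] (7, 1, 3)
  [4] (7, 1, 3)
  [5] (0, 10, 6)
  [6] (0, 10, 6)
  [7] (7, 1, 3)
  [8] (7, 1, 3)
  [9] (0, 10, 6)
  [10] (0, 10, 6)

These 10 weights hit 3 W_17-dot-orbits; sizes (1, 5, 4):

[[1], [2, 5, 6, 9, 10], [3, 4, 7, 8]]


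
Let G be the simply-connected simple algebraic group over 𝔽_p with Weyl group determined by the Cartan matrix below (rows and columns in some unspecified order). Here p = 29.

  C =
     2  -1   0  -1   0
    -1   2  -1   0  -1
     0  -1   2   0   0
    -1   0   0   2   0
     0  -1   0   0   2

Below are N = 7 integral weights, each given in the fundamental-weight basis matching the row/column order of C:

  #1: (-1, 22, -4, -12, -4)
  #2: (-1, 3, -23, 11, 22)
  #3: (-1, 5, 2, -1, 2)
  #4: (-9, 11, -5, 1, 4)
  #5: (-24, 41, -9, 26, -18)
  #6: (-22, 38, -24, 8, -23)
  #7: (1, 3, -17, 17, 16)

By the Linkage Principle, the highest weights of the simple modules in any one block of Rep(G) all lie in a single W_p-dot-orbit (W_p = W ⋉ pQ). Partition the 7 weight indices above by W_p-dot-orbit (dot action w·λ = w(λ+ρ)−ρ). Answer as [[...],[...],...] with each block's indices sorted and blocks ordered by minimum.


Cartan matrix: type D_5 (|W|=1920); un-permuting the 5 rows.

Each λ_j+ρ reduced to Ā_29; 5-tuples below use C's row order:

  λ_1+ρ ↦ (0, 6, 3, 0, 3)
  λ_2+ρ ↦ (2, 0, 4, 6, 5)
  λ_3+ρ ↦ (0, 6, 3, 0, 3)
  λ_4+ρ ↦ (2, 0, 4, 6, 5)
  λ_5+ρ ↦ (2, 0, 4, 6, 5)
  λ_6+ρ ↦ (2, 0, 4, 6, 5)
  λ_7+ρ ↦ (2, 0, 4, 6, 5)

Grouping the 7 weights by Ā_29-representative: 2 linkage classes.

[[1, 3], [2, 4, 5, 6, 7]]


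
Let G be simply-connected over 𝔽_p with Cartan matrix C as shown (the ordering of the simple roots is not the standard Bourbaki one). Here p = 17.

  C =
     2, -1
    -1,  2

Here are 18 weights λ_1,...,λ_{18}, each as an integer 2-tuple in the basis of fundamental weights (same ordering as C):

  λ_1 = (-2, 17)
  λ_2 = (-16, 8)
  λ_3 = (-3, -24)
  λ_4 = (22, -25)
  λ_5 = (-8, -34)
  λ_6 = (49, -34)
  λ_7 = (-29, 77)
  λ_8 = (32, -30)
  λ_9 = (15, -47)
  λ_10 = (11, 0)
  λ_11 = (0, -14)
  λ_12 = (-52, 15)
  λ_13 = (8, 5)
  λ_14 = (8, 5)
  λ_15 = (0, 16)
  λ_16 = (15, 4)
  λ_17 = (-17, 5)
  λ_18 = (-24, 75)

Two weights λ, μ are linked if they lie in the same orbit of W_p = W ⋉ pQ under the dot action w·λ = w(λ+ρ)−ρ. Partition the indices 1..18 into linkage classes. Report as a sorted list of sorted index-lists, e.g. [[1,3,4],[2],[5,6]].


Type A_2, rank 2, |W|=6; reorder rows/cols to standard.

Each λ_j+ρ reduced to Ā_17; 2-tuples below use C's row order:

  λ_1 → (0, 16) · λ_2 → (9, 6) · λ_3 → (9, 6) · λ_4 → (6, 10) · λ_5 → (6, 10) · λ_6 → (0, 16) · λ_7 → (6, 10) · λ_8 → (12, 1) · λ_9 → (12, 1) · λ_10 → (12, 1) · λ_11 → (12, 1) · λ_12 → (0, 16) · λ_13 → (9, 6) · λ_14 → (9, 6) · λ_15 → (0, 16) · λ_16 → (12, 1) · λ_17 → (6, 10) · λ_18 → (9, 6)

Linkage partition of the 18 weights (4 classes, p=17):

[[1, 6, 12, 15], [2, 3, 13, 14, 18], [4, 5, 7, 17], [8, 9, 10, 11, 16]]


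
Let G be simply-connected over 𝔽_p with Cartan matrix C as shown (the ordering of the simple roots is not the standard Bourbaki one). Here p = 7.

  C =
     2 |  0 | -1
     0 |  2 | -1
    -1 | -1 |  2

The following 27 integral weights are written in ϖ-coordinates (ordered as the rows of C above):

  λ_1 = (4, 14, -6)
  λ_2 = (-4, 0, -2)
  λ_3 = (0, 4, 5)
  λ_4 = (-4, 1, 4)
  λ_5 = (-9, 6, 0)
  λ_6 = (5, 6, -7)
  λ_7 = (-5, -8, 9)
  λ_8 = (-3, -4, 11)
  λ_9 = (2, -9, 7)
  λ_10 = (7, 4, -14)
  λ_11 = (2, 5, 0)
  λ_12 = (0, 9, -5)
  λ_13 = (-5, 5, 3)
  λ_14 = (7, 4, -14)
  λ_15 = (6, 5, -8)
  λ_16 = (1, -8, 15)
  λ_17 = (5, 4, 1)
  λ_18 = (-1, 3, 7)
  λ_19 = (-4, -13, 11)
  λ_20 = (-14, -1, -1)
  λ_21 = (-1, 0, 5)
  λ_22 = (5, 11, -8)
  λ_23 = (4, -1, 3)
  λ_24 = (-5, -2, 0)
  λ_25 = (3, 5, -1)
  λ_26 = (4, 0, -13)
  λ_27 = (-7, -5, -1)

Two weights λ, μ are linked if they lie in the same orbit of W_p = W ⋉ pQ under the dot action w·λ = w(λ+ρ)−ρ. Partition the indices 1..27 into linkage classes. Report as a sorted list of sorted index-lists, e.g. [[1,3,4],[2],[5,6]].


Dynkin diagram of C (from the 4 off-diagonal −1 entries): A_3.

Folding the 27 weights λ_j+ρ into Ā_7 (reps in the given 3-coord order):

  λ_1+ρ ↦ (4, 0, 2) · λ_2+ρ ↦ (1, 3, 0) · λ_3+ρ ↦ (4, 0, 2) · λ_4+ρ ↦ (3, 2, 2) · λ_5+ρ ↦ (0, 1, 6) · λ_6+ρ ↦ (0, 1, 6) · λ_7+ρ ↦ (0, 3, 1) · λ_8+ρ ↦ (3, 2, 2) · λ_9+ρ ↦ (0, 3, 1) · λ_10+ρ ↦ (0, 1, 1) · λ_11+ρ ↦ (0, 3, 1) · λ_12+ρ ↦ (0, 3, 1) · λ_13+ρ ↦ (1, 3, 0) · λ_14+ρ ↦ (0, 1, 1) · λ_15+ρ ↦ (0, 1, 6) · λ_16+ρ ↦ (3, 2, 2) · λ_17+ρ ↦ (0, 1, 1) · λ_18+ρ ↦ (4, 0, 2) · λ_19+ρ ↦ (3, 2, 2) · λ_20+ρ ↦ (0, 1, 6) · λ_21+ρ ↦ (0, 1, 6) · λ_22+ρ ↦ (4, 0, 2) · λ_23+ρ ↦ (3, 2, 2) · λ_24+ρ ↦ (0, 3, 1) · λ_25+ρ ↦ (1, 3, 0) · λ_26+ρ ↦ (4, 0, 2) · λ_27+ρ ↦ (1, 3, 0)

Grouping the 27 weights by Ā_7-representative: 6 linkage classes.

[[1, 3, 18, 22, 26], [2, 13, 25, 27], [4, 8, 16, 19, 23], [5, 6, 15, 20, 21], [7, 9, 11, 12, 24], [10, 14, 17]]


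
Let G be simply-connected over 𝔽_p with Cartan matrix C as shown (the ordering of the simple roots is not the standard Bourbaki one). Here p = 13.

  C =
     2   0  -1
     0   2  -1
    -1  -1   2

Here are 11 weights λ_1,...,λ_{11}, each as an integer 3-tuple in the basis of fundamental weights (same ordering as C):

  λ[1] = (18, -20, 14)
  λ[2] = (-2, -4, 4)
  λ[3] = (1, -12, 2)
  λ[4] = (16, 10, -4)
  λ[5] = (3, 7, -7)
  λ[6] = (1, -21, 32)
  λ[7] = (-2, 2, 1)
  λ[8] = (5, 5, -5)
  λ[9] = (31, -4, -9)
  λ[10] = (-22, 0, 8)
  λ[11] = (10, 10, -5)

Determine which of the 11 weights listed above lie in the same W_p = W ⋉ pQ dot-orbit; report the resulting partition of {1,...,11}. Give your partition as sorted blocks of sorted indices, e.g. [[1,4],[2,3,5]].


C ↔ A_3 under row/col permutation; |W(A_3)| = 24.

Ā_13 reps of the 11 weights (A_3, coords as presented):

  [1] (2, 2, 4) · [2] (1, 3, 1) · [3] (6, 3, 2) · [4] (1, 3, 1) · [5] (2, 2, 4) · [6] (4, 0, 2) · [7] (1, 3, 1) · [8] (2, 2, 4) · [9] (6, 3, 2) · [10] (1, 3, 1) · [11] (2, 2, 4)

The 11 indices split into 4 linkage classes (same alcove rep ⇔ same W_13-dot-orbit):

[[1, 5, 8, 11], [2, 4, 7, 10], [3, 9], [6]]


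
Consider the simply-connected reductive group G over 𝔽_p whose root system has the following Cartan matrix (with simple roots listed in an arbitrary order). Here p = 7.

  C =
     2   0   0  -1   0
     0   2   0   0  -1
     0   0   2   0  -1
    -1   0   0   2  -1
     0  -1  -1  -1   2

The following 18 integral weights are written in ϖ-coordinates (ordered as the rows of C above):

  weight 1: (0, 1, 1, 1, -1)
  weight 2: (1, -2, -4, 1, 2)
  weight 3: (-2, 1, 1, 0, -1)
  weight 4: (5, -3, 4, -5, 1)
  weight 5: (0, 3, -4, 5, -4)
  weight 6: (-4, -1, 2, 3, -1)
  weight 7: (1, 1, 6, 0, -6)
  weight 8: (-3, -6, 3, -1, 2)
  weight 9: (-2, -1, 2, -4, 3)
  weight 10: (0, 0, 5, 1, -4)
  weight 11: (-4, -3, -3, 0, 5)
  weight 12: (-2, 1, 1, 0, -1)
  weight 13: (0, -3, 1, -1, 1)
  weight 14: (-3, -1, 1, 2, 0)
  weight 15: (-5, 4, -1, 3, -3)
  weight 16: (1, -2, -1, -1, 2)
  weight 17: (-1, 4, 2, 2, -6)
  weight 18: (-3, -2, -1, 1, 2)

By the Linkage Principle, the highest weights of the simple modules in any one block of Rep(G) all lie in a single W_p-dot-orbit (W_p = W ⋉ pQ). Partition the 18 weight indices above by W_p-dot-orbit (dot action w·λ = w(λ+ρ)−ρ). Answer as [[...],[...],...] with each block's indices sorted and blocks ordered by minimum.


Root system D_5: the 5×5 matrix C matches after relabeling.

Ā_7 reps of the 18 weights (D_5, coords as presented):

  [1] (1, 2, 2, 0, 0)
  [2] (2, 0, 2, 0, 1)
  [3] (1, 2, 2, 0, 0)
  [4] (0, 2, 1, 2, 0)
  [5] (0, 2, 3, 1, 0)
  [6] (3, 0, 3, 0, 0)
  [7] (2, 1, 0, 0, 2)
  [8] (2, 1, 0, 0, 2)
  [9] (3, 0, 3, 0, 0)
  [10] (0, 2, 3, 1, 0)
  [11] (1, 2, 2, 0, 0)
  [12] (1, 2, 2, 0, 0)
  [13] (1, 2, 2, 0, 0)
  [14] (2, 0, 2, 0, 1)
  [15] (2, 1, 0, 0, 2)
  [16] (2, 1, 0, 0, 2)
  [17] (2, 0, 2, 0, 1)
  [18] (2, 1, 0, 0, 2)

Linkage partition of the 18 weights (6 classes, p=7):

[[1, 3, 11, 12, 13], [2, 14, 17], [4], [5, 10], [6, 9], [7, 8, 15, 16, 18]]


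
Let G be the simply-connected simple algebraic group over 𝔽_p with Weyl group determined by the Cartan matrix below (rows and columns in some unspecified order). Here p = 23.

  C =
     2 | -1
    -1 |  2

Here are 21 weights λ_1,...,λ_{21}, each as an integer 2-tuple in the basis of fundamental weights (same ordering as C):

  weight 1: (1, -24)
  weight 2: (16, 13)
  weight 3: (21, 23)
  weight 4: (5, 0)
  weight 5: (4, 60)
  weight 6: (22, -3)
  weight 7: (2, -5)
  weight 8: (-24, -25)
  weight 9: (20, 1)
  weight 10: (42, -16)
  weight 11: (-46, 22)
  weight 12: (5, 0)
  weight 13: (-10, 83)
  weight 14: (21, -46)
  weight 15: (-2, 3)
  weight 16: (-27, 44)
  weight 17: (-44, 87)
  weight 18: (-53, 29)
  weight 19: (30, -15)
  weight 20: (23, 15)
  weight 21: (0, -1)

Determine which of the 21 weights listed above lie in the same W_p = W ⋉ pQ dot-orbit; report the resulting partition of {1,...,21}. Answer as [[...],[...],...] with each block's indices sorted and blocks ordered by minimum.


Dynkin diagram of C (from the 2 off-diagonal −1 entries): A_2.

Folding the 21 weights λ_j+ρ into Ā_23 (reps in the given 2-coord order):

  λ_1+ρ ↦ (21, 2) · λ_2+ρ ↦ (9, 6) · λ_3+ρ ↦ (1, 0) · λ_4+ρ ↦ (6, 1) · λ_5+ρ ↦ (3, 5) · λ_6+ρ ↦ (21, 2) · λ_7+ρ ↦ (1, 3) · λ_8+ρ ↦ (1, 0) · λ_9+ρ ↦ (21, 2) · λ_10+ρ ↦ (3, 5) · λ_11+ρ ↦ (1, 0) · λ_12+ρ ↦ (6, 1) · λ_13+ρ ↦ (9, 6) · λ_14+ρ ↦ (1, 0) · λ_15+ρ ↦ (1, 3) · λ_16+ρ ↦ (1, 3) · λ_17+ρ ↦ (1, 3) · λ_18+ρ ↦ (6, 1) · λ_19+ρ ↦ (9, 6) · λ_20+ρ ↦ (6, 1) · λ_21+ρ ↦ (1, 0)

Linkage partition of the 21 weights (6 classes, p=23):

[[1, 6, 9], [2, 13, 19], [3, 8, 11, 14, 21], [4, 12, 18, 20], [5, 10], [7, 15, 16, 17]]


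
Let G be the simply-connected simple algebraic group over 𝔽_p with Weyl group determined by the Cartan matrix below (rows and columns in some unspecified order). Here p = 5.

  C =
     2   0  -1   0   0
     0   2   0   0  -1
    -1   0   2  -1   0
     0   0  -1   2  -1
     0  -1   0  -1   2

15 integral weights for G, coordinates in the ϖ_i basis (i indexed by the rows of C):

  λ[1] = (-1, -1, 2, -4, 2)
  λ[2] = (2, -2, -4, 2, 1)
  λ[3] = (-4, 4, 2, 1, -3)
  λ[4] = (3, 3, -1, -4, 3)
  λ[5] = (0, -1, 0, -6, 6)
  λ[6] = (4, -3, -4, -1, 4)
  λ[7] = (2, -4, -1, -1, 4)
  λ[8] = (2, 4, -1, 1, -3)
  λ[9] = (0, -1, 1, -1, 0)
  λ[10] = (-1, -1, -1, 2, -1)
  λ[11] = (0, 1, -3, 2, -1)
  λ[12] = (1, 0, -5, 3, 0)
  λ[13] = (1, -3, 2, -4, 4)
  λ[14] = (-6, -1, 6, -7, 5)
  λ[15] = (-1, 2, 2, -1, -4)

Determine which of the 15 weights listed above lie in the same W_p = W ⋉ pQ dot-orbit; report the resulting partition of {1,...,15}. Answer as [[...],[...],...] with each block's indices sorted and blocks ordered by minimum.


Dynkin diagram of C (from the 8 off-diagonal −1 entries): A_5.

Each λ_j+ρ reduced to Ā_5; 5-tuples below use C's row order:

  λ_1+ρ ↦ (0, 0, 0, 3, 0);  λ_2+ρ ↦ (0, 1, 3, 0, 1);  λ_3+ρ ↦ (0, 0, 0, 0, 2);  λ_4+ρ ↦ (3, 0, 0, 0, 1);  λ_5+ρ ↦ (1, 2, 1, 1, 0);  λ_6+ρ ↦ (0, 0, 0, 3, 0);  λ_7+ρ ↦ (0, 0, 0, 0, 2);  λ_8+ρ ↦ (0, 0, 0, 0, 2);  λ_9+ρ ↦ (1, 0, 2, 0, 1);  λ_10+ρ ↦ (0, 0, 0, 3, 0);  λ_11+ρ ↦ (1, 2, 1, 1, 0);  λ_12+ρ ↦ (1, 0, 2, 0, 1);  λ_13+ρ ↦ (0, 0, 0, 3, 0);  λ_14+ρ ↦ (0, 1, 3, 0, 1);  λ_15+ρ ↦ (0, 0, 0, 3, 0)

Grouping the 15 weights by Ā_5-representative: 6 linkage classes.

[[1, 6, 10, 13, 15], [2, 14], [3, 7, 8], [4], [5, 11], [9, 12]]


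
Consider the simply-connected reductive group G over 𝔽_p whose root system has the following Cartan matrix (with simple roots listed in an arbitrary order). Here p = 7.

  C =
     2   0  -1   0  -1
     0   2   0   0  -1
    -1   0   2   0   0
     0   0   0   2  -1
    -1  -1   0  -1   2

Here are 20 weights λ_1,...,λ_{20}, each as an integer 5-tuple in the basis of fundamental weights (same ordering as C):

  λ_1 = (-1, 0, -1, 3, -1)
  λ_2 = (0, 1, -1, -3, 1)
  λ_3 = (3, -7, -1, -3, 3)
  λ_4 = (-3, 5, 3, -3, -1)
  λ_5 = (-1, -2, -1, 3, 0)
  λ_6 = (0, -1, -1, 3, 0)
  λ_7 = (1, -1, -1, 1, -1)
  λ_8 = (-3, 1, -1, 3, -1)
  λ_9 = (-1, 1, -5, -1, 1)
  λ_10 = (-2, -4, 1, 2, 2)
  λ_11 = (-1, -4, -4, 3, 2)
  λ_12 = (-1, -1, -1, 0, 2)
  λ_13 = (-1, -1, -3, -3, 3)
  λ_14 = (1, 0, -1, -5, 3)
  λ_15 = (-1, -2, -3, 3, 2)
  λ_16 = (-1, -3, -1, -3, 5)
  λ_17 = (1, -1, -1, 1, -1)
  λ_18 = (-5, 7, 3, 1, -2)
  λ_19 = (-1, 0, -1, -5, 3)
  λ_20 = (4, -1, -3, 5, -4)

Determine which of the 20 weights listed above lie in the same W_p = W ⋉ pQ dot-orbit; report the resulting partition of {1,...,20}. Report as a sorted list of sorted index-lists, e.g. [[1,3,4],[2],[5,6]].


D_5 Cartan matrix, 5 simple roots permuted; ρ=(1,1,1,1,1).

λ_j+ρ reflected into Ā_7 (⟨·,θ^∨⟩≤7); 5-tuples as given:

    λ_1+ρ ↦ (0, 1, 0, 4, 0)
    λ_2+ρ ↦ (1, 2, 0, 2, 0)
    λ_3+ρ ↦ (0, 2, 1, 2, 1)
    λ_4+ρ ↦ (1, 2, 0, 2, 0)
    λ_5+ρ ↦ (0, 1, 0, 4, 0)
    λ_6+ρ ↦ (0, 0, 0, 4, 1)
    λ_7+ρ ↦ (2, 0, 0, 2, 0)
    λ_8+ρ ↦ (2, 0, 0, 2, 0)
    λ_9+ρ ↦ (2, 0, 0, 2, 0)
    λ_10+ρ ↦ (0, 2, 1, 2, 1)
    λ_11+ρ ↦ (0, 0, 0, 1, 3)
    λ_12+ρ ↦ (0, 0, 0, 1, 3)
    λ_13+ρ ↦ (2, 0, 0, 2, 0)
    λ_14+ρ ↦ (0, 1, 0, 4, 0)
    λ_15+ρ ↦ (0, 1, 0, 4, 0)
    λ_16+ρ ↦ (0, 2, 1, 2, 1)
    λ_17+ρ ↦ (2, 0, 0, 2, 0)
    λ_18+ρ ↦ (0, 2, 1, 2, 1)
    λ_19+ρ ↦ (0, 1, 0, 4, 0)
    λ_20+ρ ↦ (0, 2, 1, 2, 1)

Partition of {1..20} into 6 W_7-dot-orbits:

[[1, 5, 14, 15, 19], [2, 4], [3, 10, 16, 18, 20], [6], [7, 8, 9, 13, 17], [11, 12]]


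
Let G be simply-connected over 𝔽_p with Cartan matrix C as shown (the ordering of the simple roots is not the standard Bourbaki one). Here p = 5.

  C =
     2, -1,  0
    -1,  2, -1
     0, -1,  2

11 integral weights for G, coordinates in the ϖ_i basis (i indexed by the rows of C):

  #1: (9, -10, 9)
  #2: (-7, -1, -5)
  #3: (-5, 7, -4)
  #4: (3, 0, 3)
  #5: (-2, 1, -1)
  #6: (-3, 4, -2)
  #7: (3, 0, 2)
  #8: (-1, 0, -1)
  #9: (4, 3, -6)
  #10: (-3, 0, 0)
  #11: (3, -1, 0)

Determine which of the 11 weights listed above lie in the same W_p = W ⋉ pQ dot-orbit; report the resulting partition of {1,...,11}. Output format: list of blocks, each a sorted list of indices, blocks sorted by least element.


C ↔ A_3 under row/col permutation; |W(A_3)| = 24.

W_5-reps of the 11 weights in Ā_5 (same 3-coord order as C):

  λ_1 → (0, 1, 0)
  λ_2 → (0, 1, 0)
  λ_3 → (1, 1, 0)
  λ_4 → (0, 1, 0)
  λ_5 → (1, 1, 0)
  λ_6 → (2, 2, 1)
  λ_7 → (1, 1, 0)
  λ_8 → (0, 1, 0)
  λ_9 → (0, 1, 0)
  λ_10 → (1, 1, 0)
  λ_11 → (4, 0, 1)

Linkage partition of the 11 weights (4 classes, p=5):

[[1, 2, 4, 8, 9], [3, 5, 7, 10], [6], [11]]


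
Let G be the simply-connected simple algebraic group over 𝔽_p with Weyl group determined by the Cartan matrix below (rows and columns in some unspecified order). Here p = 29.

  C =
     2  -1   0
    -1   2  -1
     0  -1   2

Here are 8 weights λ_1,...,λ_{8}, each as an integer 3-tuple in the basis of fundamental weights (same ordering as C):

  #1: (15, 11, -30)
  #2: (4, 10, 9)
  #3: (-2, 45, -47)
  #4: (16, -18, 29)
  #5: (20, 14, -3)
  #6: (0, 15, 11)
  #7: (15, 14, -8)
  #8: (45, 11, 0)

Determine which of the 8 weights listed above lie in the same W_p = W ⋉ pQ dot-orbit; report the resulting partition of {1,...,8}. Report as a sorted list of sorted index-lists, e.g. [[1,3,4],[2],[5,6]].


Root system A_3: the 3×3 matrix C matches after relabeling.

Alcove-folded reps (p=29, 8 weights, presented ϖ-order):

  [1] (1, 16, 12)
  [2] (5, 11, 10)
  [3] (1, 16, 12)
  [4] (1, 16, 12)
  [5] (14, 8, 5)
  [6] (1, 16, 12)
  [7] (14, 8, 5)
  [8] (1, 16, 12)

Grouping the 8 weights by Ā_29-representative: 3 linkage classes.

[[1, 3, 4, 6, 8], [2], [5, 7]]


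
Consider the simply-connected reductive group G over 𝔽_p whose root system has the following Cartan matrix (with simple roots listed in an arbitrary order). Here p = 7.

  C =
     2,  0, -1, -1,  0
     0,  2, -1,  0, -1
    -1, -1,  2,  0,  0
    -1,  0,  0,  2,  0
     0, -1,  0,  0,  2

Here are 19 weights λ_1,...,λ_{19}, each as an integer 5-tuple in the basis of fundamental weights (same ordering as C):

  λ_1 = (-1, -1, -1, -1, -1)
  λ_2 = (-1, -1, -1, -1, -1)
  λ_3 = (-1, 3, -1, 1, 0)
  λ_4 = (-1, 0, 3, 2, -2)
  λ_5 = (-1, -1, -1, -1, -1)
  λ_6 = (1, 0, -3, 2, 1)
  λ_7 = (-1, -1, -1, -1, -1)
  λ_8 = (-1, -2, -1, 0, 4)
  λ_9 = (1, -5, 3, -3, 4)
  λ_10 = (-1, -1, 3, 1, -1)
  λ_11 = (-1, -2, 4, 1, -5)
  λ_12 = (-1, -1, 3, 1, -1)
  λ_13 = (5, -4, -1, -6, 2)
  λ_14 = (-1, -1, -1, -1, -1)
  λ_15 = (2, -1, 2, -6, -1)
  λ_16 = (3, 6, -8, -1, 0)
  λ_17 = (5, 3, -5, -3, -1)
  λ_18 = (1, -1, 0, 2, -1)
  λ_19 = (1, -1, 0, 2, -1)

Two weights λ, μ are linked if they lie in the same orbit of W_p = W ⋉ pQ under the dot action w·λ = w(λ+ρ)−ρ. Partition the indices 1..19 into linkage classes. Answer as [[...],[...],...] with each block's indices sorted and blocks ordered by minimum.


C ↔ A_5 under row/col permutation; |W(A_5)| = 720.

Alcove-folded reps (p=7, 19 weights, presented ϖ-order):

  [1] (0, 0, 0, 0, 0)
  [2] (0, 0, 0, 0, 0)
  [3] (0, 4, 0, 2, 1)
  [4] (0, 0, 4, 2, 0)
  [5] (0, 0, 0, 0, 0)
  [6] (0, 1, 1, 3, 1)
  [7] (0, 0, 0, 0, 0)
  [8] (1, 0, 0, 0, 4)
  [9] (0, 4, 0, 2, 1)
  [10] (0, 0, 4, 2, 0)
  [11] (0, 4, 0, 2, 1)
  [12] (0, 0, 4, 2, 0)
  [13] (2, 0, 1, 3, 0)
  [14] (0, 0, 0, 0, 0)
  [15] (2, 0, 1, 3, 0)
  [16] (0, 0, 4, 2, 0)
  [17] (0, 0, 4, 2, 0)
  [18] (2, 0, 1, 3, 0)
  [19] (2, 0, 1, 3, 0)

The 19 indices split into 6 linkage classes (same alcove rep ⇔ same W_7-dot-orbit):

[[1, 2, 5, 7, 14], [3, 9, 11], [4, 10, 12, 16, 17], [6], [8], [13, 15, 18, 19]]


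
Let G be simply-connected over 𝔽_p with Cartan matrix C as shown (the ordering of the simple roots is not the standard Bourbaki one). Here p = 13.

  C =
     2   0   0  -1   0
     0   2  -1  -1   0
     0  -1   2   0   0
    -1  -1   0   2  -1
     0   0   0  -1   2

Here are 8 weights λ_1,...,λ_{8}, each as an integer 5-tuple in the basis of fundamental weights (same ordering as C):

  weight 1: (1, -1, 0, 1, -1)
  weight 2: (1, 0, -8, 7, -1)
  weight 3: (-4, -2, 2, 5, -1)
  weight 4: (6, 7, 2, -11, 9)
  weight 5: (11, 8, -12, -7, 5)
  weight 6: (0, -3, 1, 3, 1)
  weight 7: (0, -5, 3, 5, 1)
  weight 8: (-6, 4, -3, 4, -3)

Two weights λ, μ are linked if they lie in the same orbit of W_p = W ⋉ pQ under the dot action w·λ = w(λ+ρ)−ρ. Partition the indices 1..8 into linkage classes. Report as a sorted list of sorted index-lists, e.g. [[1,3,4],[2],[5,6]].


Dynkin diagram of C (from the 8 off-diagonal −1 entries): D_5.

Folding the 8 weights λ_j+ρ into Ā_13 (reps in the given 5-coord order):

    1: (2, 0, 1, 2, 0)
    2: (2, 0, 1, 2, 0)
    3: (3, 1, 2, 2, 0)
    4: (3, 1, 2, 2, 0)
    5: (2, 0, 1, 2, 0)
    6: (1, 2, 0, 2, 2)
    7: (1, 2, 0, 2, 2)
    8: (3, 1, 2, 2, 0)

Partition of {1..8} into 3 W_13-dot-orbits:

[[1, 2, 5], [3, 4, 8], [6, 7]]


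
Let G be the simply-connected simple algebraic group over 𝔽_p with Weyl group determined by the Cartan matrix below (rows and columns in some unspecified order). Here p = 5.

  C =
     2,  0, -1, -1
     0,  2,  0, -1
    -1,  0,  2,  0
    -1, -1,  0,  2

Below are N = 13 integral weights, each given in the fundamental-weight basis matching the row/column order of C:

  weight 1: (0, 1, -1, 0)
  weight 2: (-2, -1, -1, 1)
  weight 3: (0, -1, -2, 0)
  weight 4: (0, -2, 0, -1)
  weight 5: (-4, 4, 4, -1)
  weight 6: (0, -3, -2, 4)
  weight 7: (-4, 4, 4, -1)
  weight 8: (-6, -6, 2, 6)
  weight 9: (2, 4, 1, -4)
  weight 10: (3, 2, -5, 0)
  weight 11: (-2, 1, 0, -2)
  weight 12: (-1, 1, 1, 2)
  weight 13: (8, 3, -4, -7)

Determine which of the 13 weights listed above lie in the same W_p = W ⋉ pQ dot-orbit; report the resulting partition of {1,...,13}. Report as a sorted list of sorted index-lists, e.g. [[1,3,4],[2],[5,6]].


Root system A_4: the 4×4 matrix C matches after relabeling.

Ā_5 reps of the 13 weights (A_4, coords as presented):

  λ_1+ρ ↦ (1, 2, 0, 1) · λ_2+ρ ↦ (0, 0, 1, 1) · λ_3+ρ ↦ (0, 0, 1, 1) · λ_4+ρ ↦ (0, 0, 1, 1) · λ_5+ρ ↦ (0, 0, 0, 3) · λ_6+ρ ↦ (0, 1, 0, 3) · λ_7+ρ ↦ (0, 0, 0, 3) · λ_8+ρ ↦ (0, 0, 0, 3) · λ_9+ρ ↦ (0, 0, 0, 3) · λ_10+ρ ↦ (0, 0, 1, 1) · λ_11+ρ ↦ (0, 0, 1, 1) · λ_12+ρ ↦ (0, 0, 0, 3) · λ_13+ρ ↦ (1, 2, 0, 1)

4 distinct reps among the 13 weights ⇒ 4 W_5-linkage classes:

[[1, 13], [2, 3, 4, 10, 11], [5, 7, 8, 9, 12], [6]]


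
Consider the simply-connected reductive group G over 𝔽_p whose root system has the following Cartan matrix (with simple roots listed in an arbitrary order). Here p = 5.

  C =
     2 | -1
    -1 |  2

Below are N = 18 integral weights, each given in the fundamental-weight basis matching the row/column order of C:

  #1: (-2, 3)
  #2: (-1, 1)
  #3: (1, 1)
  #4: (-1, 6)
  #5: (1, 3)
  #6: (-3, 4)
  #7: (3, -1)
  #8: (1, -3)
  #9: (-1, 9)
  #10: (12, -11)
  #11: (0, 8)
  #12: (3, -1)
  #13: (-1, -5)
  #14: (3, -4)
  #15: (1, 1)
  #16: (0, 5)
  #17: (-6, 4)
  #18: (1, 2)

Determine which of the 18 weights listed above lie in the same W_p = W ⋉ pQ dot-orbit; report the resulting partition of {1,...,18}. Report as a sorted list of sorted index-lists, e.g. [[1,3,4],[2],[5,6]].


Root system A_2: the 2×2 matrix C matches after relabeling.

W_5-reps of the 18 weights in Ā_5 (same 2-coord order as C):

  [1] (1, 3);  [2] (0, 2);  [3] (2, 2);  [4] (2, 3);  [5] (1, 3);  [6] (2, 3);  [7] (4, 0);  [8] (0, 2);  [9] (5, 0);  [10] (2, 3);  [11] (4, 0);  [12] (4, 0);  [13] (4, 0);  [14] (1, 3);  [15] (2, 2);  [16] (1, 3);  [17] (5, 0);  [18] (2, 3)

Linkage partition of the 18 weights (6 classes, p=5):

[[1, 5, 14, 16], [2, 8], [3, 15], [4, 6, 10, 18], [7, 11, 12, 13], [9, 17]]


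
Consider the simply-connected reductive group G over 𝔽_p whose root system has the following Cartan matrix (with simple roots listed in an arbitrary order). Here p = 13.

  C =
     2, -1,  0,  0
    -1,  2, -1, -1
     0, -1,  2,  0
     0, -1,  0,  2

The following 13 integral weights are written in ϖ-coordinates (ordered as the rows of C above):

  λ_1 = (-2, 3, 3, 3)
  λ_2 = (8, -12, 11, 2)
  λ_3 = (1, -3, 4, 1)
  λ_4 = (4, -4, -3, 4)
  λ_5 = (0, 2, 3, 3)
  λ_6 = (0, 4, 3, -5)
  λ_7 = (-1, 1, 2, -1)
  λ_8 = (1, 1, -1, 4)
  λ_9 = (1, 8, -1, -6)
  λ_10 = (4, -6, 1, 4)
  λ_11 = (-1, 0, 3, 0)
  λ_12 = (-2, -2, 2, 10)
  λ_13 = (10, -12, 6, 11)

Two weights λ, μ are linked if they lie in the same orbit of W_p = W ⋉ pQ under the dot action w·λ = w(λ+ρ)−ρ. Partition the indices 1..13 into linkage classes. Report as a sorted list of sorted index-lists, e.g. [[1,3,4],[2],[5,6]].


C ↔ D_4 under row/col permutation; |W(D_4)| = 192.

Alcove-folded reps (p=13, 13 weights, presented ϖ-order):

  λ_1+ρ ↦ (1, 1, 4, 4) · λ_2+ρ ↦ (2, 1, 1, 8) · λ_3+ρ ↦ (0, 2, 3, 0) · λ_4+ρ ↦ (0, 2, 3, 0) · λ_5+ρ ↦ (1, 1, 4, 4) · λ_6+ρ ↦ (1, 1, 4, 4) · λ_7+ρ ↦ (0, 2, 3, 0) · λ_8+ρ ↦ (2, 2, 0, 5) · λ_9+ρ ↦ (2, 2, 0, 5) · λ_10+ρ ↦ (0, 2, 3, 0) · λ_11+ρ ↦ (0, 1, 4, 1) · λ_12+ρ ↦ (1, 1, 1, 9) · λ_13+ρ ↦ (0, 1, 4, 1)

Grouping the 13 weights by Ā_13-representative: 6 linkage classes.

[[1, 5, 6], [2], [3, 4, 7, 10], [8, 9], [11, 13], [12]]


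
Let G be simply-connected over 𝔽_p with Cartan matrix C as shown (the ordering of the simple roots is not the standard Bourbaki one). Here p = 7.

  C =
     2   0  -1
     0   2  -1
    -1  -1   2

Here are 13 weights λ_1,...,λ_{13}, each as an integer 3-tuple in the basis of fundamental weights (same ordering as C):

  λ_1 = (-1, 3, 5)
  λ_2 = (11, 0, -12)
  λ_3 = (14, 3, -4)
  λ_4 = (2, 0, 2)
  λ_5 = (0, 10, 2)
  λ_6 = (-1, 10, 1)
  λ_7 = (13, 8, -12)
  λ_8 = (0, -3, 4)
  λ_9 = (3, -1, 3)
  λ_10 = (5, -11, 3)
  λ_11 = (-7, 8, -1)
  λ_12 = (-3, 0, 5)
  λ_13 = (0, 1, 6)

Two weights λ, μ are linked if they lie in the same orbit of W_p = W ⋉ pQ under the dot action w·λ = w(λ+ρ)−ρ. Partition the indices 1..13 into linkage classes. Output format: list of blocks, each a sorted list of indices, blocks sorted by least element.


A_3 Cartan matrix, 3 simple roots permuted; ρ=(1,1,1).

Alcove-folded reps (p=7, 13 weights, presented ϖ-order):

  1: (3, 1, 3);  2: (1, 2, 3);  3: (1, 2, 3);  4: (3, 1, 3);  5: (3, 1, 3);  6: (2, 1, 4);  7: (2, 3, 0);  8: (1, 2, 3);  9: (3, 1, 3);  10: (3, 1, 3);  11: (2, 1, 4);  12: (2, 1, 4);  13: (2, 1, 4)

4 distinct reps among the 13 weights ⇒ 4 W_7-linkage classes:

[[1, 4, 5, 9, 10], [2, 3, 8], [6, 11, 12, 13], [7]]


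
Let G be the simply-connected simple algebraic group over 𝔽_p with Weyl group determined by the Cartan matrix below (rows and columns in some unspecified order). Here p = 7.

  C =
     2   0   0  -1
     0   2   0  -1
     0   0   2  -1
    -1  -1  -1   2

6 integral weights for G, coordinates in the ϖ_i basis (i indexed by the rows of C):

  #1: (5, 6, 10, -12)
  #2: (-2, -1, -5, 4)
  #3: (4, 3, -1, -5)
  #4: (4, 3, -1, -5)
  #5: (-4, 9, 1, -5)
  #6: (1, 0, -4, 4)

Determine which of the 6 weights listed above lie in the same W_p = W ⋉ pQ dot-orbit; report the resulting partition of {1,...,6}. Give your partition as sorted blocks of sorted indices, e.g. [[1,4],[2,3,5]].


Type D_4, rank 4, |W|=192; reorder rows/cols to standard.

Alcove-folded reps (p=7, 6 weights, presented ϖ-order):

  λ_1 → (1, 0, 4, 0);  λ_2 → (1, 0, 4, 0);  λ_3 → (1, 0, 4, 0);  λ_4 → (1, 0, 4, 0);  λ_5 → (1, 0, 2, 1);  λ_6 → (1, 0, 2, 1)

Grouping the 6 weights by Ā_7-representative: 2 linkage classes.

[[1, 2, 3, 4], [5, 6]]


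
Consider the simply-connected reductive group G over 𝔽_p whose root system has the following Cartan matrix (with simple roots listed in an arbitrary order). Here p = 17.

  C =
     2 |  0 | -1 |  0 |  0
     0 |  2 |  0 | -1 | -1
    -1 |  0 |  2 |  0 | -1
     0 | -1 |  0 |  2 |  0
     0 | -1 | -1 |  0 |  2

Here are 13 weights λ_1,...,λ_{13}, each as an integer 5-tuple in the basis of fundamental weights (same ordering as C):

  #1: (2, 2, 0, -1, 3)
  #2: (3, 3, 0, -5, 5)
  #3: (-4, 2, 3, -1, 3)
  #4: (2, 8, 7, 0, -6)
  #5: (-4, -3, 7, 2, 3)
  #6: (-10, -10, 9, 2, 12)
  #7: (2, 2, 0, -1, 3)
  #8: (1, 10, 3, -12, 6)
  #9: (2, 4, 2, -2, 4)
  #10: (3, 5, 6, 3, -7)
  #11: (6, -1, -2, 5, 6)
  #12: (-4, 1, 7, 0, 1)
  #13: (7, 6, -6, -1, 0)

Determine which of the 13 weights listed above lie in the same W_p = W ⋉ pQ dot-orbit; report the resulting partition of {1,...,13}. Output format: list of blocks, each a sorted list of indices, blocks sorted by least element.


Root system A_5: the 5×5 matrix C matches after relabeling.

Folding the 13 weights λ_j+ρ into Ā_17 (reps in the given 5-coord order):

  λ_1+ρ ↦ (3, 3, 1, 0, 4)
  λ_2+ρ ↦ (4, 0, 1, 4, 6)
  λ_3+ρ ↦ (3, 3, 1, 0, 4)
  λ_4+ρ ↦ (3, 4, 3, 1, 5)
  λ_5+ρ ↦ (3, 2, 5, 1, 2)
  λ_6+ρ ↦ (3, 3, 1, 0, 4)
  λ_7+ρ ↦ (3, 3, 1, 0, 4)
  λ_8+ρ ↦ (4, 0, 1, 4, 6)
  λ_9+ρ ↦ (3, 4, 3, 1, 5)
  λ_10+ρ ↦ (4, 0, 1, 4, 6)
  λ_11+ρ ↦ (4, 0, 1, 4, 6)
  λ_12+ρ ↦ (3, 2, 5, 1, 2)
  λ_13+ρ ↦ (3, 3, 1, 0, 4)

Partition of {1..13} into 4 W_17-dot-orbits:

[[1, 3, 6, 7, 13], [2, 8, 10, 11], [4, 9], [5, 12]]


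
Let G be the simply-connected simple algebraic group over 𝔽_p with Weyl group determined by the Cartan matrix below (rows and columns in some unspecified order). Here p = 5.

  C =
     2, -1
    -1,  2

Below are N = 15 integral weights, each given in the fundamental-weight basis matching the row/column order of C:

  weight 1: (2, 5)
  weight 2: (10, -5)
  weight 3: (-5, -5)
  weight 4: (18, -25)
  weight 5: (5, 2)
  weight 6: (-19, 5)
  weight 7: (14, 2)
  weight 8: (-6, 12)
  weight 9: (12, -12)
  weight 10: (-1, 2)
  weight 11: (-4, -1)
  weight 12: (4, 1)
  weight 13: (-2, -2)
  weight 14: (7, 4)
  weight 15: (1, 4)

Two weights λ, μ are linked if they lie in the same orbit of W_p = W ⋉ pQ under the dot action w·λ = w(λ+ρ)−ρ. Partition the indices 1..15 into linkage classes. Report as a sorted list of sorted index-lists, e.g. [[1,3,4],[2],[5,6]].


Root system A_2: the 2×2 matrix C matches after relabeling.

Alcove-folded reps (p=5, 15 weights, presented ϖ-order):

    λ_1+ρ ↦ (1, 1)
    λ_2+ρ ↦ (1, 1)
    λ_3+ρ ↦ (1, 1)
    λ_4+ρ ↦ (1, 0)
    λ_5+ρ ↦ (1, 1)
    λ_6+ρ ↦ (2, 2)
    λ_7+ρ ↦ (0, 3)
    λ_8+ρ ↦ (0, 3)
    λ_9+ρ ↦ (2, 2)
    λ_10+ρ ↦ (0, 3)
    λ_11+ρ ↦ (0, 3)
    λ_12+ρ ↦ (3, 0)
    λ_13+ρ ↦ (1, 1)
    λ_14+ρ ↦ (3, 0)
    λ_15+ρ ↦ (0, 3)

5 distinct reps among the 15 weights ⇒ 5 W_5-linkage classes:

[[1, 2, 3, 5, 13], [4], [6, 9], [7, 8, 10, 11, 15], [12, 14]]


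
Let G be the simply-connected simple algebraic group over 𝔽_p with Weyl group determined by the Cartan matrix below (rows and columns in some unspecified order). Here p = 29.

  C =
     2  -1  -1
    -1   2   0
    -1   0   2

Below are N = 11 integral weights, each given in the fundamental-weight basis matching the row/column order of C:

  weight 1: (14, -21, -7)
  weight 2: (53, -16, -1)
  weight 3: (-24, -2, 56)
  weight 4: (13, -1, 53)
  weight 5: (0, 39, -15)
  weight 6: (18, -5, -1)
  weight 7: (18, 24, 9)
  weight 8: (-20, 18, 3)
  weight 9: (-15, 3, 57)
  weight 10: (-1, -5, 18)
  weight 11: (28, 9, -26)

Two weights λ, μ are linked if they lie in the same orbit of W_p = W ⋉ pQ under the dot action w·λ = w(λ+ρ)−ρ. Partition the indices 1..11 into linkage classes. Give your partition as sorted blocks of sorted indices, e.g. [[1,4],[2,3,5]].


Cartan matrix: type A_3 (|W|=24); un-permuting the 3 rows.

Ā_29 reps of the 11 weights (A_3, coords as presented):

    λ_1 → (6, 9, 5)
    λ_2 → (4, 0, 15)
    λ_3 → (4, 1, 1)
    λ_4 → (15, 4, 0)
    λ_5 → (2, 15, 11)
    λ_6 → (15, 4, 0)
    λ_7 → (4, 0, 15)
    λ_8 → (4, 0, 15)
    λ_9 → (15, 4, 0)
    λ_10 → (4, 0, 15)
    λ_11 → (4, 0, 15)

These 11 weights hit 5 W_29-dot-orbits; sizes (1, 5, 1, 3, 1):

[[1], [2, 7, 8, 10, 11], [3], [4, 6, 9], [5]]


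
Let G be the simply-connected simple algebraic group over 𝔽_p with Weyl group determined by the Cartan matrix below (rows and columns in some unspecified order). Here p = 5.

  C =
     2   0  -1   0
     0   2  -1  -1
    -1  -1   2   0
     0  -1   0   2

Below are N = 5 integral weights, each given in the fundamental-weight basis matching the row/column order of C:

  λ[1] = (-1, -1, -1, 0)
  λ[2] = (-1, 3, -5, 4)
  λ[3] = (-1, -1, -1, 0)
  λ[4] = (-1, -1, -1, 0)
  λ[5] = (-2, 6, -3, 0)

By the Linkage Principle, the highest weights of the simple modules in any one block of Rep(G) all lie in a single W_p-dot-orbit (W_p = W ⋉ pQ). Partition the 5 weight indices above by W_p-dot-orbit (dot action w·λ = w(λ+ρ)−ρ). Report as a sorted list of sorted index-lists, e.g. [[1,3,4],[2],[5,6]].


C ↔ A_4 under row/col permutation; |W(A_4)| = 120.

Folding the 5 weights λ_j+ρ into Ā_5 (reps in the given 4-coord order):

  λ_1 → (0, 0, 0, 1)
  λ_2 → (0, 0, 0, 1)
  λ_3 → (0, 0, 0, 1)
  λ_4 → (0, 0, 0, 1)
  λ_5 → (1, 2, 0, 2)

Linkage partition of the 5 weights (2 classes, p=5):

[[1, 2, 3, 4], [5]]


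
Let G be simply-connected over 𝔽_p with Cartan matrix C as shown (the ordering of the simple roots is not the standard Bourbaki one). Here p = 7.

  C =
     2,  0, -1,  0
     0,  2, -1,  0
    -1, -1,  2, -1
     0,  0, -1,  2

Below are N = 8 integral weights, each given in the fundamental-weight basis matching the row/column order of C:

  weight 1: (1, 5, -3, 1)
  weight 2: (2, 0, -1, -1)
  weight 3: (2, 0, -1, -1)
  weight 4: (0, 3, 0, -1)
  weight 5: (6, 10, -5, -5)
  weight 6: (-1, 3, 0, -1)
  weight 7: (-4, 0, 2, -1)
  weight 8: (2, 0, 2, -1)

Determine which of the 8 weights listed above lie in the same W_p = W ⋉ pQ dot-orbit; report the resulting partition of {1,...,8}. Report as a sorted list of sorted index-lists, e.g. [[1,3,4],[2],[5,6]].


Root system D_4: the 4×4 matrix C matches after relabeling.

Each λ_j+ρ reduced to Ā_7; 4-tuples below use C's row order:

  λ_1 → (0, 4, 1, 0)
  λ_2 → (3, 1, 0, 0)
  λ_3 → (3, 1, 0, 0)
  λ_4 → (1, 4, 1, 0)
  λ_5 → (3, 1, 0, 0)
  λ_6 → (0, 4, 1, 0)
  λ_7 → (3, 1, 0, 0)
  λ_8 → (3, 1, 0, 0)

These 8 weights hit 3 W_7-dot-orbits; sizes (2, 5, 1):

[[1, 6], [2, 3, 5, 7, 8], [4]]


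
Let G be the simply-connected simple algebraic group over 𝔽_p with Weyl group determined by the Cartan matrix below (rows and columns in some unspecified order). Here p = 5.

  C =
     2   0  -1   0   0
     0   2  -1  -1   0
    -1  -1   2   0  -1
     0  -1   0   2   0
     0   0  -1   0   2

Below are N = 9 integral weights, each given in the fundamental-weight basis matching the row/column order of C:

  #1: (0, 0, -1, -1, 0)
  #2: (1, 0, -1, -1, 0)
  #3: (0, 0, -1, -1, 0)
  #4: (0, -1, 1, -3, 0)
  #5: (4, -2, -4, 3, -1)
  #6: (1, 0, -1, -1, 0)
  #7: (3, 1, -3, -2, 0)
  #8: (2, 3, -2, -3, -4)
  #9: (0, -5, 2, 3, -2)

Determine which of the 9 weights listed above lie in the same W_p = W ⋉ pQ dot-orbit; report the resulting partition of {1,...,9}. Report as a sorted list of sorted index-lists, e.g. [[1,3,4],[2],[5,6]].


D_5 Cartan matrix, 5 simple roots permuted; ρ=(1,1,1,1,1).

Ā_5 reps of the 9 weights (D_5, coords as presented):

  λ_1 → (1, 1, 0, 0, 1)
  λ_2 → (2, 1, 0, 0, 1)
  λ_3 → (1, 1, 0, 0, 1)
  λ_4 → (1, 1, 0, 0, 1)
  λ_5 → (2, 0, 1, 0, 1)
  λ_6 → (2, 1, 0, 0, 1)
  λ_7 → (2, 1, 0, 0, 1)
  λ_8 → (1, 1, 0, 0, 1)
  λ_9 → (1, 1, 0, 0, 1)

3 distinct reps among the 9 weights ⇒ 3 W_5-linkage classes:

[[1, 3, 4, 8, 9], [2, 6, 7], [5]]


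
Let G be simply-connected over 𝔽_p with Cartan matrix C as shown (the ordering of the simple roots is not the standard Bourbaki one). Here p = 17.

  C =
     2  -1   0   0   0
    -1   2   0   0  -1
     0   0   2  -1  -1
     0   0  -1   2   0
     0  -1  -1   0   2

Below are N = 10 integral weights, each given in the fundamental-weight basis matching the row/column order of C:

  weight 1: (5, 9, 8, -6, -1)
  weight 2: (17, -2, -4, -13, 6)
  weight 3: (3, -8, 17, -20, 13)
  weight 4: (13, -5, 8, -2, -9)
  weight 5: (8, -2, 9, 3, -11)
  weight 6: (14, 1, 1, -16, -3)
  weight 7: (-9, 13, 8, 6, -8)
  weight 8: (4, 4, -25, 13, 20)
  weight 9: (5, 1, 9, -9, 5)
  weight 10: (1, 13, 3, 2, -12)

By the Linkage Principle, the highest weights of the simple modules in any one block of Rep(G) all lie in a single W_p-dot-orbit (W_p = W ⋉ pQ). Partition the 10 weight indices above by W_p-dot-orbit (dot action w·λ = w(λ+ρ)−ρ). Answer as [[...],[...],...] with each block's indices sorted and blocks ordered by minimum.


Type A_5, rank 5, |W|=720; reorder rows/cols to standard.

λ_j+ρ reflected into Ā_17 (⟨·,θ^∨⟩≤17); 5-tuples as given:

  λ_1+ρ ↦ (2, 8, 1, 3, 0)
  λ_2+ρ ↦ (2, 8, 1, 3, 0)
  λ_3+ρ ↦ (4, 6, 1, 2, 1)
  λ_4+ρ ↦ (2, 8, 1, 3, 0)
  λ_5+ρ ↦ (2, 8, 1, 3, 0)
  λ_6+ρ ↦ (2, 13, 2, 0, 0)
  λ_7+ρ ↦ (1, 1, 2, 1, 6)
  λ_8+ρ ↦ (2, 3, 3, 4, 4)
  λ_9+ρ ↦ (1, 1, 2, 1, 6)
  λ_10+ρ ↦ (2, 3, 3, 4, 4)

The 10 indices split into 5 linkage classes (same alcove rep ⇔ same W_17-dot-orbit):

[[1, 2, 4, 5], [3], [6], [7, 9], [8, 10]]


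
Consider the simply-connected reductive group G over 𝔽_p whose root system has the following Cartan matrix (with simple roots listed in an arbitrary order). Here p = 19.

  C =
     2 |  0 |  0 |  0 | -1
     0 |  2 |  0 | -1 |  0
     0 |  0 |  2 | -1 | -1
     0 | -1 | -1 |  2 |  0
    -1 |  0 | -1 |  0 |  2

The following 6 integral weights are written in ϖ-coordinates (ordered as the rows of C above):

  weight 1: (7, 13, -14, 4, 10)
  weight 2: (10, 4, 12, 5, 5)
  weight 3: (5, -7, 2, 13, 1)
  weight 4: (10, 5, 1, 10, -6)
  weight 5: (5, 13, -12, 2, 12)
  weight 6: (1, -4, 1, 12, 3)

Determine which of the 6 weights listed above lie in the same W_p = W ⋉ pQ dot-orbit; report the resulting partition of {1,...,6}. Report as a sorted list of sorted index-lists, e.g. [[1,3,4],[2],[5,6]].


Dynkin diagram of C (from the 8 off-diagonal −1 entries): A_5.

Alcove-folded reps (p=19, 6 weights, presented ϖ-order):

  [1] (0, 0, 3, 8, 2) · [2] (0, 0, 3, 8, 2) · [3] (0, 0, 3, 8, 2) · [4] (0, 0, 3, 8, 2) · [5] (0, 0, 3, 8, 2) · [6] (0, 1, 2, 10, 4)

Partition of {1..6} into 2 W_19-dot-orbits:

[[1, 2, 3, 4, 5], [6]]


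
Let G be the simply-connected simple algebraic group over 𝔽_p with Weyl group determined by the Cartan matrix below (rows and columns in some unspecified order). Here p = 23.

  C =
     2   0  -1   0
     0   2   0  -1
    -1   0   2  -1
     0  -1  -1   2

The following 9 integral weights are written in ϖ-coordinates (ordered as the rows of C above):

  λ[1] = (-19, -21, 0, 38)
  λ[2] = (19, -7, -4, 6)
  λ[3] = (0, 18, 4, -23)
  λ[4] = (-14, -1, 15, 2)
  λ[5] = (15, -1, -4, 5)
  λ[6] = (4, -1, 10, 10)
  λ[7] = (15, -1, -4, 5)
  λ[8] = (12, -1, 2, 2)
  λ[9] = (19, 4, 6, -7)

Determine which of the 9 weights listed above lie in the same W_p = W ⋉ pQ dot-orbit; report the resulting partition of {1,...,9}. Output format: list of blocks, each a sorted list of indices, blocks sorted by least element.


A_4 Cartan matrix, 4 simple roots permuted; ρ=(1,1,1,1).

Alcove-folded reps (p=23, 9 weights, presented ϖ-order):

  λ_1+ρ ↦ (16, 3, 1, 2) · λ_2+ρ ↦ (16, 3, 1, 2) · λ_3+ρ ↦ (16, 3, 1, 2) · λ_4+ρ ↦ (13, 0, 3, 3) · λ_5+ρ ↦ (13, 0, 3, 3) · λ_6+ρ ↦ (1, 4, 11, 7) · λ_7+ρ ↦ (13, 0, 3, 3) · λ_8+ρ ↦ (13, 0, 3, 3) · λ_9+ρ ↦ (16, 3, 1, 2)

These 9 weights hit 3 W_23-dot-orbits; sizes (4, 4, 1):

[[1, 2, 3, 9], [4, 5, 7, 8], [6]]


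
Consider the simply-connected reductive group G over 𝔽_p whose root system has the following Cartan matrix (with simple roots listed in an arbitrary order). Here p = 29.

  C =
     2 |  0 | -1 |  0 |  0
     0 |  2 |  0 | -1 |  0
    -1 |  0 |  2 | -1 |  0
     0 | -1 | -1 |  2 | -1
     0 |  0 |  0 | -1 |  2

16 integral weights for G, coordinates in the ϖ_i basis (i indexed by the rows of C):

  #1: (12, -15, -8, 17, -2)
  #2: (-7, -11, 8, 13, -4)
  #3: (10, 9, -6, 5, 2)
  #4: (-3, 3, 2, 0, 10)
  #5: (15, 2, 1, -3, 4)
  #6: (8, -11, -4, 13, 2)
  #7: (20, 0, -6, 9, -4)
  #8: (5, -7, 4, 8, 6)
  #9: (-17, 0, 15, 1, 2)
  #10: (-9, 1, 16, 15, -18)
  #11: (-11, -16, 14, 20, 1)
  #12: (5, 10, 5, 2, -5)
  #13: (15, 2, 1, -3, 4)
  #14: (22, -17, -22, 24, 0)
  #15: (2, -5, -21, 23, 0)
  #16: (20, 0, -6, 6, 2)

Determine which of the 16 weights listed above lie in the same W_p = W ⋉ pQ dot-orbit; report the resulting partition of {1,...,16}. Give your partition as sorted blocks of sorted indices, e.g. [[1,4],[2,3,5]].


C ↔ D_5 under row/col permutation; |W(D_5)| = 1920.

Each λ_j+ρ reduced to Ā_29; 5-tuples below use C's row order:

    λ_1 → (6, 10, 3, 1, 3)
    λ_2 → (6, 10, 3, 1, 3)
    λ_3 → (6, 10, 3, 1, 3)
    λ_4 → (2, 4, 1, 1, 11)
    λ_5 → (16, 1, 0, 2, 3)
    λ_6 → (6, 10, 3, 1, 3)
    λ_7 → (16, 1, 0, 2, 3)
    λ_8 → (5, 6, 1, 2, 7)
    λ_9 → (16, 1, 0, 2, 3)
    λ_10 → (2, 4, 1, 1, 11)
    λ_11 → (5, 6, 1, 2, 7)
    λ_12 → (6, 10, 3, 1, 3)
    λ_13 → (16, 1, 0, 2, 3)
    λ_14 → (2, 4, 1, 1, 11)
    λ_15 → (17, 4, 3, 0, 1)
    λ_16 → (16, 1, 0, 2, 3)

The 16 indices split into 5 linkage classes (same alcove rep ⇔ same W_29-dot-orbit):

[[1, 2, 3, 6, 12], [4, 10, 14], [5, 7, 9, 13, 16], [8, 11], [15]]
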